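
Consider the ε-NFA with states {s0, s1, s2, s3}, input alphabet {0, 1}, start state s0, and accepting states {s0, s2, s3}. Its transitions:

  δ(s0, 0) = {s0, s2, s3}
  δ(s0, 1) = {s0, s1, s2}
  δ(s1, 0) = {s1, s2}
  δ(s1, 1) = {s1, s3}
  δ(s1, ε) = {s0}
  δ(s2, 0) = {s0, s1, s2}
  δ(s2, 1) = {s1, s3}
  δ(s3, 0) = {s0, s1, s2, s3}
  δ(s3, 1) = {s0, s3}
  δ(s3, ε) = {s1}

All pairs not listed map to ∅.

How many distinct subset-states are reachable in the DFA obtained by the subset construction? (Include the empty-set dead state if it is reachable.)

3

Start state of the DFA: {s0} (ε-closure of the NFA start).
{s0} --0--> {s0, s1, s2, s3}  [new]
{s0} --1--> {s0, s1, s2}  [new]
{s0, s1, s2, s3} --0--> {s0, s1, s2, s3}  [seen]
{s0, s1, s2, s3} --1--> {s0, s1, s2, s3}  [seen]
{s0, s1, s2} --0--> {s0, s1, s2, s3}  [seen]
{s0, s1, s2} --1--> {s0, s1, s2, s3}  [seen]
Reachable DFA states: {s0}, {s0, s1, s2, s3}, {s0, s1, s2}.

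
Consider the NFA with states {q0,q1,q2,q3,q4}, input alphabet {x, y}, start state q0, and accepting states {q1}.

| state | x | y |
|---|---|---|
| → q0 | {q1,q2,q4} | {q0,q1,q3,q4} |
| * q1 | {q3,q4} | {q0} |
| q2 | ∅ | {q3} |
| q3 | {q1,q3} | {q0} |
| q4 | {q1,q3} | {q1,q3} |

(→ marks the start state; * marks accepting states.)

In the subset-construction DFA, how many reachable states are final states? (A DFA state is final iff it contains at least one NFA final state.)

Start state of the DFA: {q0}.
{q0} --x--> {q1,q2,q4}  [new]
{q0} --y--> {q0,q1,q3,q4}  [new]
{q1,q2,q4} --x--> {q1,q3,q4}  [new]
{q1,q2,q4} --y--> {q0,q1,q3}  [new]
{q0,q1,q3,q4} --x--> {q1,q2,q3,q4}  [new]
{q0,q1,q3,q4} --y--> {q0,q1,q3,q4}  [seen]
{q1,q3,q4} --x--> {q1,q3,q4}  [seen]
{q1,q3,q4} --y--> {q0,q1,q3}  [seen]
{q0,q1,q3} --x--> {q1,q2,q3,q4}  [seen]
{q0,q1,q3} --y--> {q0,q1,q3,q4}  [seen]
{q1,q2,q3,q4} --x--> {q1,q3,q4}  [seen]
{q1,q2,q3,q4} --y--> {q0,q1,q3}  [seen]
Reachable DFA states: {q0}, {q1,q2,q4}, {q0,q1,q3,q4}, {q1,q3,q4}, {q0,q1,q3}, {q1,q2,q3,q4}.
Accepting DFA states (contain an NFA accepting state): {q1,q2,q4}, {q0,q1,q3,q4}, {q1,q3,q4}, {q0,q1,q3}, {q1,q2,q3,q4}.

5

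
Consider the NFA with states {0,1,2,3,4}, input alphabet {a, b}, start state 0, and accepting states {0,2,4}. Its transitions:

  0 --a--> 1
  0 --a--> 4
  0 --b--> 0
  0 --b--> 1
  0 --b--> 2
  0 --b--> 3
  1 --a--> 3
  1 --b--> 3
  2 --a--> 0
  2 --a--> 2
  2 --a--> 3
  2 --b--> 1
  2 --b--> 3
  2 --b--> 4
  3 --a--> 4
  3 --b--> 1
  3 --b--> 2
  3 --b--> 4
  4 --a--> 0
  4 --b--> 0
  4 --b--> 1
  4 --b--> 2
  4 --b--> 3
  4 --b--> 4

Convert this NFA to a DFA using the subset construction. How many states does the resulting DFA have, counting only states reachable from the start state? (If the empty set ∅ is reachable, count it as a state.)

5

Start state of the DFA: {0}.
{0} --a--> {1,4}  [new]
{0} --b--> {0,1,2,3}  [new]
{1,4} --a--> {0,3}  [new]
{1,4} --b--> {0,1,2,3,4}  [new]
{0,1,2,3} --a--> {0,1,2,3,4}  [seen]
{0,1,2,3} --b--> {0,1,2,3,4}  [seen]
{0,3} --a--> {1,4}  [seen]
{0,3} --b--> {0,1,2,3,4}  [seen]
{0,1,2,3,4} --a--> {0,1,2,3,4}  [seen]
{0,1,2,3,4} --b--> {0,1,2,3,4}  [seen]
Reachable DFA states: {0}, {1,4}, {0,1,2,3}, {0,3}, {0,1,2,3,4}.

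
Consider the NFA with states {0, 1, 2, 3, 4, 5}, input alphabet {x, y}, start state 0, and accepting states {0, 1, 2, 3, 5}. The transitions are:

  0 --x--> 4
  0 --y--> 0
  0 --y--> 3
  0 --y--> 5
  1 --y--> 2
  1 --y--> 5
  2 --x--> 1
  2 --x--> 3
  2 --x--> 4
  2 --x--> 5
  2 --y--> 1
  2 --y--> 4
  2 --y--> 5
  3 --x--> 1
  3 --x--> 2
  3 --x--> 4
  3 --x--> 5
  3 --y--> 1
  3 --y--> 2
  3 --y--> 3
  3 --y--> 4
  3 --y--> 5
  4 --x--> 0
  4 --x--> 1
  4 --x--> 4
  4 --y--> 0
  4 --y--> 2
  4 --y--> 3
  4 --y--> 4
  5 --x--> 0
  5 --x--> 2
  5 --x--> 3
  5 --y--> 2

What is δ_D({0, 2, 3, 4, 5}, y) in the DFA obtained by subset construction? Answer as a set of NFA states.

δ(0,y) = {0, 3, 5}; δ(2,y) = {1, 4, 5}; δ(3,y) = {1, 2, 3, 4, 5}; δ(4,y) = {0, 2, 3, 4}; δ(5,y) = {2}.
Union: {0, 1, 2, 3, 4, 5}.

{0, 1, 2, 3, 4, 5}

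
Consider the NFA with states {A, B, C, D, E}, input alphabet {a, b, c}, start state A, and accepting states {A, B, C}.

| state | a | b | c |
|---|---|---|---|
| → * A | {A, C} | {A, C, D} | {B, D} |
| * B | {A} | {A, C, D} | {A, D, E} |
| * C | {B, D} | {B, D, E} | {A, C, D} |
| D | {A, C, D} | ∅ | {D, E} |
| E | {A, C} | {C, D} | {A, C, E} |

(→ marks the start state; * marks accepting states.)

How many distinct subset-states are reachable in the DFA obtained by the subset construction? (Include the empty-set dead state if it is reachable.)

Start state of the DFA: {A}.
{A} --a--> {A, C}  [new]
{A} --b--> {A, C, D}  [new]
{A} --c--> {B, D}  [new]
{A, C} --a--> {A, B, C, D}  [new]
{A, C} --b--> {A, B, C, D, E}  [new]
{A, C} --c--> {A, B, C, D}  [seen]
{A, C, D} --a--> {A, B, C, D}  [seen]
{A, C, D} --b--> {A, B, C, D, E}  [seen]
{A, C, D} --c--> {A, B, C, D, E}  [seen]
{B, D} --a--> {A, C, D}  [seen]
{B, D} --b--> {A, C, D}  [seen]
{B, D} --c--> {A, D, E}  [new]
{A, B, C, D} --a--> {A, B, C, D}  [seen]
{A, B, C, D} --b--> {A, B, C, D, E}  [seen]
{A, B, C, D} --c--> {A, B, C, D, E}  [seen]
{A, B, C, D, E} --a--> {A, B, C, D}  [seen]
{A, B, C, D, E} --b--> {A, B, C, D, E}  [seen]
{A, B, C, D, E} --c--> {A, B, C, D, E}  [seen]
{A, D, E} --a--> {A, C, D}  [seen]
{A, D, E} --b--> {A, C, D}  [seen]
{A, D, E} --c--> {A, B, C, D, E}  [seen]
Reachable DFA states: {A}, {A, C}, {A, C, D}, {B, D}, {A, B, C, D}, {A, B, C, D, E}, {A, D, E}.

7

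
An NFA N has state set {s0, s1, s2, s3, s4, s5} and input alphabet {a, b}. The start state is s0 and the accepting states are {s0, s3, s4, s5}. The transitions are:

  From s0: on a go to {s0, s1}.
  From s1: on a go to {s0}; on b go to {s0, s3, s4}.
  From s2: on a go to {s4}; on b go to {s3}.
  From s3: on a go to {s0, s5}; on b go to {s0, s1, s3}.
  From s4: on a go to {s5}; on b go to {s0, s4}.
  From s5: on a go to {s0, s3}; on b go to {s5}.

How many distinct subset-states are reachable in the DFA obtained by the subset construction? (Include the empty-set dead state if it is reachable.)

Start state of the DFA: {s0}.
{s0} --a--> {s0, s1}  [new]
{s0} --b--> ∅  [new]
{s0, s1} --a--> {s0, s1}  [seen]
{s0, s1} --b--> {s0, s3, s4}  [new]
∅ --a--> ∅  [seen]
∅ --b--> ∅  [seen]
{s0, s3, s4} --a--> {s0, s1, s5}  [new]
{s0, s3, s4} --b--> {s0, s1, s3, s4}  [new]
{s0, s1, s5} --a--> {s0, s1, s3}  [new]
{s0, s1, s5} --b--> {s0, s3, s4, s5}  [new]
{s0, s1, s3, s4} --a--> {s0, s1, s5}  [seen]
{s0, s1, s3, s4} --b--> {s0, s1, s3, s4}  [seen]
{s0, s1, s3} --a--> {s0, s1, s5}  [seen]
{s0, s1, s3} --b--> {s0, s1, s3, s4}  [seen]
{s0, s3, s4, s5} --a--> {s0, s1, s3, s5}  [new]
{s0, s3, s4, s5} --b--> {s0, s1, s3, s4, s5}  [new]
{s0, s1, s3, s5} --a--> {s0, s1, s3, s5}  [seen]
{s0, s1, s3, s5} --b--> {s0, s1, s3, s4, s5}  [seen]
{s0, s1, s3, s4, s5} --a--> {s0, s1, s3, s5}  [seen]
{s0, s1, s3, s4, s5} --b--> {s0, s1, s3, s4, s5}  [seen]
Reachable DFA states: {s0}, {s0, s1}, ∅, {s0, s3, s4}, {s0, s1, s5}, {s0, s1, s3, s4}, {s0, s1, s3}, {s0, s3, s4, s5}, {s0, s1, s3, s5}, {s0, s1, s3, s4, s5}.

10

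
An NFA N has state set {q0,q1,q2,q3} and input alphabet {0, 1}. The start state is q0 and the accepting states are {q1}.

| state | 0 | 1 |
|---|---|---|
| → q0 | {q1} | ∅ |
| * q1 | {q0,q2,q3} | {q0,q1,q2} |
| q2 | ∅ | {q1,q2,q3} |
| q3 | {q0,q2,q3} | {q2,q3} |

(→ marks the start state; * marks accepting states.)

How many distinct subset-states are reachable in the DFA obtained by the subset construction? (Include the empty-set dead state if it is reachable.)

Start state of the DFA: {q0}.
{q0} --0--> {q1}  [new]
{q0} --1--> ∅  [new]
{q1} --0--> {q0,q2,q3}  [new]
{q1} --1--> {q0,q1,q2}  [new]
∅ --0--> ∅  [seen]
∅ --1--> ∅  [seen]
{q0,q2,q3} --0--> {q0,q1,q2,q3}  [new]
{q0,q2,q3} --1--> {q1,q2,q3}  [new]
{q0,q1,q2} --0--> {q0,q1,q2,q3}  [seen]
{q0,q1,q2} --1--> {q0,q1,q2,q3}  [seen]
{q0,q1,q2,q3} --0--> {q0,q1,q2,q3}  [seen]
{q0,q1,q2,q3} --1--> {q0,q1,q2,q3}  [seen]
{q1,q2,q3} --0--> {q0,q2,q3}  [seen]
{q1,q2,q3} --1--> {q0,q1,q2,q3}  [seen]
Reachable DFA states: {q0}, {q1}, ∅, {q0,q2,q3}, {q0,q1,q2}, {q0,q1,q2,q3}, {q1,q2,q3}.

7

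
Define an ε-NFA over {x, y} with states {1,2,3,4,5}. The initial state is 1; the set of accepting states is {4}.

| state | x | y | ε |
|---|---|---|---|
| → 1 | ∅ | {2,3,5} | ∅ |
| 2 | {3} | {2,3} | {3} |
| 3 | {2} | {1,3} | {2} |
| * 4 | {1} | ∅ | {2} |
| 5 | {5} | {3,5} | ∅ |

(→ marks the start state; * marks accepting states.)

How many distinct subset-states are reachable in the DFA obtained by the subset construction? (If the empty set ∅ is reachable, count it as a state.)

4

Start state of the DFA: {1} (ε-closure of the NFA start).
{1} --x--> ∅  [new]
{1} --y--> {2,3,5}  [new]
∅ --x--> ∅  [seen]
∅ --y--> ∅  [seen]
{2,3,5} --x--> {2,3,5}  [seen]
{2,3,5} --y--> {1,2,3,5}  [new]
{1,2,3,5} --x--> {2,3,5}  [seen]
{1,2,3,5} --y--> {1,2,3,5}  [seen]
Reachable DFA states: {1}, ∅, {2,3,5}, {1,2,3,5}.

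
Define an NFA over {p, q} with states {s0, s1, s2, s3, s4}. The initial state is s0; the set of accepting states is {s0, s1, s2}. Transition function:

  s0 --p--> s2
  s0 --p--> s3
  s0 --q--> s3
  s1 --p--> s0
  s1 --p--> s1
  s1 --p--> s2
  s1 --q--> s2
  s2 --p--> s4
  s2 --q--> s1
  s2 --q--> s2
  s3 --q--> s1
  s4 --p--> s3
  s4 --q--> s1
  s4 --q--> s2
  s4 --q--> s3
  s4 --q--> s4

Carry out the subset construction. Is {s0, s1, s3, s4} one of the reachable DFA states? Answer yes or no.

Start state of the DFA: {s0}.
{s0} --p--> {s2, s3}  [new]
{s0} --q--> {s3}  [new]
{s2, s3} --p--> {s4}  [new]
{s2, s3} --q--> {s1, s2}  [new]
{s3} --p--> ∅  [new]
{s3} --q--> {s1}  [new]
{s4} --p--> {s3}  [seen]
{s4} --q--> {s1, s2, s3, s4}  [new]
{s1, s2} --p--> {s0, s1, s2, s4}  [new]
{s1, s2} --q--> {s1, s2}  [seen]
∅ --p--> ∅  [seen]
∅ --q--> ∅  [seen]
{s1} --p--> {s0, s1, s2}  [new]
{s1} --q--> {s2}  [new]
{s1, s2, s3, s4} --p--> {s0, s1, s2, s3, s4}  [new]
{s1, s2, s3, s4} --q--> {s1, s2, s3, s4}  [seen]
{s0, s1, s2, s4} --p--> {s0, s1, s2, s3, s4}  [seen]
{s0, s1, s2, s4} --q--> {s1, s2, s3, s4}  [seen]
{s0, s1, s2} --p--> {s0, s1, s2, s3, s4}  [seen]
{s0, s1, s2} --q--> {s1, s2, s3}  [new]
{s2} --p--> {s4}  [seen]
{s2} --q--> {s1, s2}  [seen]
{s0, s1, s2, s3, s4} --p--> {s0, s1, s2, s3, s4}  [seen]
{s0, s1, s2, s3, s4} --q--> {s1, s2, s3, s4}  [seen]
{s1, s2, s3} --p--> {s0, s1, s2, s4}  [seen]
{s1, s2, s3} --q--> {s1, s2}  [seen]
Reachable DFA states: {s0}, {s2, s3}, {s3}, {s4}, {s1, s2}, ∅, {s1}, {s1, s2, s3, s4}, {s0, s1, s2, s4}, {s0, s1, s2}, {s2}, {s0, s1, s2, s3, s4}, {s1, s2, s3}.
{s0, s1, s3, s4} is not among them.

no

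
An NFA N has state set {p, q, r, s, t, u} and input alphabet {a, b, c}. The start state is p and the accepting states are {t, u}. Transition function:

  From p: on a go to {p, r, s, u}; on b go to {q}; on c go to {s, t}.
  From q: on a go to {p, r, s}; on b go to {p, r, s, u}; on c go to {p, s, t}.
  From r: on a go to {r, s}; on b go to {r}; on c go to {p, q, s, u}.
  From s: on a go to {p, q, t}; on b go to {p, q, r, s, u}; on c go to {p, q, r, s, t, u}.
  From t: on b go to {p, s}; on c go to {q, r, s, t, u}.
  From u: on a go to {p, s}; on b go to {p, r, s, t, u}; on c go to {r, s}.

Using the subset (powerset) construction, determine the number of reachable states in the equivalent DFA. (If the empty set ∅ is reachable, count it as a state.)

9

Start state of the DFA: {p}.
{p} --a--> {p, r, s, u}  [new]
{p} --b--> {q}  [new]
{p} --c--> {s, t}  [new]
{p, r, s, u} --a--> {p, q, r, s, t, u}  [new]
{p, r, s, u} --b--> {p, q, r, s, t, u}  [seen]
{p, r, s, u} --c--> {p, q, r, s, t, u}  [seen]
{q} --a--> {p, r, s}  [new]
{q} --b--> {p, r, s, u}  [seen]
{q} --c--> {p, s, t}  [new]
{s, t} --a--> {p, q, t}  [new]
{s, t} --b--> {p, q, r, s, u}  [new]
{s, t} --c--> {p, q, r, s, t, u}  [seen]
{p, q, r, s, t, u} --a--> {p, q, r, s, t, u}  [seen]
{p, q, r, s, t, u} --b--> {p, q, r, s, t, u}  [seen]
{p, q, r, s, t, u} --c--> {p, q, r, s, t, u}  [seen]
{p, r, s} --a--> {p, q, r, s, t, u}  [seen]
{p, r, s} --b--> {p, q, r, s, u}  [seen]
{p, r, s} --c--> {p, q, r, s, t, u}  [seen]
{p, s, t} --a--> {p, q, r, s, t, u}  [seen]
{p, s, t} --b--> {p, q, r, s, u}  [seen]
{p, s, t} --c--> {p, q, r, s, t, u}  [seen]
{p, q, t} --a--> {p, r, s, u}  [seen]
{p, q, t} --b--> {p, q, r, s, u}  [seen]
{p, q, t} --c--> {p, q, r, s, t, u}  [seen]
{p, q, r, s, u} --a--> {p, q, r, s, t, u}  [seen]
{p, q, r, s, u} --b--> {p, q, r, s, t, u}  [seen]
{p, q, r, s, u} --c--> {p, q, r, s, t, u}  [seen]
Reachable DFA states: {p}, {p, r, s, u}, {q}, {s, t}, {p, q, r, s, t, u}, {p, r, s}, {p, s, t}, {p, q, t}, {p, q, r, s, u}.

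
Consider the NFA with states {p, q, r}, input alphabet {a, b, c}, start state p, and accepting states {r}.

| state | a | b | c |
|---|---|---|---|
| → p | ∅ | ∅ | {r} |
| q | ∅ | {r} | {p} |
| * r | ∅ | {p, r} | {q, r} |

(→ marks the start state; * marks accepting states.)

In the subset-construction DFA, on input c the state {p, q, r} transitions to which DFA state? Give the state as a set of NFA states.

δ(p,c) = {r}; δ(q,c) = {p}; δ(r,c) = {q, r}.
Union: {p, q, r}.

{p, q, r}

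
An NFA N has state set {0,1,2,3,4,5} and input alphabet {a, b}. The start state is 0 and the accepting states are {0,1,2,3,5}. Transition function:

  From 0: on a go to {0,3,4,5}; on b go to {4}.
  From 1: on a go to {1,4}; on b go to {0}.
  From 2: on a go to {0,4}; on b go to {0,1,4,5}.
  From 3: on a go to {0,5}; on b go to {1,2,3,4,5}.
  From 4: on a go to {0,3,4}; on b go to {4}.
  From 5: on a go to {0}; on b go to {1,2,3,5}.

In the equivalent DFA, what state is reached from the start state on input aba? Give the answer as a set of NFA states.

Start: {0}.
δ(0,a) = {0,3,4,5}.
Union: {0,3,4,5}.
After a: {0,3,4,5}.
δ(0,b) = {4}; δ(3,b) = {1,2,3,4,5}; δ(4,b) = {4}; δ(5,b) = {1,2,3,5}.
Union: {1,2,3,4,5}.
After b: {1,2,3,4,5}.
δ(1,a) = {1,4}; δ(2,a) = {0,4}; δ(3,a) = {0,5}; δ(4,a) = {0,3,4}; δ(5,a) = {0}.
Union: {0,1,3,4,5}.
After a: {0,1,3,4,5}.

{0,1,3,4,5}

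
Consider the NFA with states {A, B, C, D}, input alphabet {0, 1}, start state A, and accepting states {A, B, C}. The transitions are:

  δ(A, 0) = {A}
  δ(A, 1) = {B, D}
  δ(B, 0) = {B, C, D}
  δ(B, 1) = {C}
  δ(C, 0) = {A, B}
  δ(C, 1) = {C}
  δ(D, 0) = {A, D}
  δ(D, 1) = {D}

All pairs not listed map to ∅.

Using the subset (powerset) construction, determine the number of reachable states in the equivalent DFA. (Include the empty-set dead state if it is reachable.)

Start state of the DFA: {A}.
{A} --0--> {A}  [seen]
{A} --1--> {B, D}  [new]
{B, D} --0--> {A, B, C, D}  [new]
{B, D} --1--> {C, D}  [new]
{A, B, C, D} --0--> {A, B, C, D}  [seen]
{A, B, C, D} --1--> {B, C, D}  [new]
{C, D} --0--> {A, B, D}  [new]
{C, D} --1--> {C, D}  [seen]
{B, C, D} --0--> {A, B, C, D}  [seen]
{B, C, D} --1--> {C, D}  [seen]
{A, B, D} --0--> {A, B, C, D}  [seen]
{A, B, D} --1--> {B, C, D}  [seen]
Reachable DFA states: {A}, {B, D}, {A, B, C, D}, {C, D}, {B, C, D}, {A, B, D}.

6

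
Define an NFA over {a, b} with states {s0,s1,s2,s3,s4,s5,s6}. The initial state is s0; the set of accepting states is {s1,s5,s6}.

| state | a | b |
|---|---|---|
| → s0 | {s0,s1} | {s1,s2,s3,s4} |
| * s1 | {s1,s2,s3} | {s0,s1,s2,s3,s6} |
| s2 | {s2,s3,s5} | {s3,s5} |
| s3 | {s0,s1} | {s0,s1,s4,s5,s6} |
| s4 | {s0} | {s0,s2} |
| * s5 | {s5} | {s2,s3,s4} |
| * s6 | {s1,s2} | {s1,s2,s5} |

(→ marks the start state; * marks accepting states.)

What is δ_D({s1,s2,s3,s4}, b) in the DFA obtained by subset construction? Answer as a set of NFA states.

{s0,s1,s2,s3,s4,s5,s6}

δ(s1,b) = {s0,s1,s2,s3,s6}; δ(s2,b) = {s3,s5}; δ(s3,b) = {s0,s1,s4,s5,s6}; δ(s4,b) = {s0,s2}.
Union: {s0,s1,s2,s3,s4,s5,s6}.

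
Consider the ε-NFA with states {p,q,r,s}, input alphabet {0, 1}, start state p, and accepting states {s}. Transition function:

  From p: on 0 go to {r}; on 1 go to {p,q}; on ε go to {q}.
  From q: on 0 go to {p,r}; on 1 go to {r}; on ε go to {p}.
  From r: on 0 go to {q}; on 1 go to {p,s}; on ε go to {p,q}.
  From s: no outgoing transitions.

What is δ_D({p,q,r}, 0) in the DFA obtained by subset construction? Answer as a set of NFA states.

{p,q,r}

δ(p,0) = {r}; δ(q,0) = {p,r}; δ(r,0) = {q}.
Union: {p,q,r}.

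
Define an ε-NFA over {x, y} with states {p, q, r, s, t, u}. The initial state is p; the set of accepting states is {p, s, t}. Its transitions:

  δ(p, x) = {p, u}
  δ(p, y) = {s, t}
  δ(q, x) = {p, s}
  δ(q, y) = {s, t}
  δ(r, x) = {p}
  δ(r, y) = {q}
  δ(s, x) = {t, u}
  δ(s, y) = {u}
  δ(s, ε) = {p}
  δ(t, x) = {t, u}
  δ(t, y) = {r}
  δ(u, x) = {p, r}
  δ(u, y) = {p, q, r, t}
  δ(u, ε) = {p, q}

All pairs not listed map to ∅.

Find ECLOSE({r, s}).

Begin with {r, s}.
s →ε {p}; add p.
ε-closure = {p, r, s}.

{p, r, s}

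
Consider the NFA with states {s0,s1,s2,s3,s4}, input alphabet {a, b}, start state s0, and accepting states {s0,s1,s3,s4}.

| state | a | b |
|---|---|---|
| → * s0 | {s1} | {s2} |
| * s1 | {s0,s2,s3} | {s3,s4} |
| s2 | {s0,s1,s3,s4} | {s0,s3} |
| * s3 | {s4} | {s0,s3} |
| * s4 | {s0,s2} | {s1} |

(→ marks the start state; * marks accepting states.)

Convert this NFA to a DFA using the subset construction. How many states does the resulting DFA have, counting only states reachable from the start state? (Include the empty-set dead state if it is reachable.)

Start state of the DFA: {s0}.
{s0} --a--> {s1}  [new]
{s0} --b--> {s2}  [new]
{s1} --a--> {s0,s2,s3}  [new]
{s1} --b--> {s3,s4}  [new]
{s2} --a--> {s0,s1,s3,s4}  [new]
{s2} --b--> {s0,s3}  [new]
{s0,s2,s3} --a--> {s0,s1,s3,s4}  [seen]
{s0,s2,s3} --b--> {s0,s2,s3}  [seen]
{s3,s4} --a--> {s0,s2,s4}  [new]
{s3,s4} --b--> {s0,s1,s3}  [new]
{s0,s1,s3,s4} --a--> {s0,s1,s2,s3,s4}  [new]
{s0,s1,s3,s4} --b--> {s0,s1,s2,s3,s4}  [seen]
{s0,s3} --a--> {s1,s4}  [new]
{s0,s3} --b--> {s0,s2,s3}  [seen]
{s0,s2,s4} --a--> {s0,s1,s2,s3,s4}  [seen]
{s0,s2,s4} --b--> {s0,s1,s2,s3}  [new]
{s0,s1,s3} --a--> {s0,s1,s2,s3,s4}  [seen]
{s0,s1,s3} --b--> {s0,s2,s3,s4}  [new]
{s0,s1,s2,s3,s4} --a--> {s0,s1,s2,s3,s4}  [seen]
{s0,s1,s2,s3,s4} --b--> {s0,s1,s2,s3,s4}  [seen]
{s1,s4} --a--> {s0,s2,s3}  [seen]
{s1,s4} --b--> {s1,s3,s4}  [new]
{s0,s1,s2,s3} --a--> {s0,s1,s2,s3,s4}  [seen]
{s0,s1,s2,s3} --b--> {s0,s2,s3,s4}  [seen]
{s0,s2,s3,s4} --a--> {s0,s1,s2,s3,s4}  [seen]
{s0,s2,s3,s4} --b--> {s0,s1,s2,s3}  [seen]
{s1,s3,s4} --a--> {s0,s2,s3,s4}  [seen]
{s1,s3,s4} --b--> {s0,s1,s3,s4}  [seen]
Reachable DFA states: {s0}, {s1}, {s2}, {s0,s2,s3}, {s3,s4}, {s0,s1,s3,s4}, {s0,s3}, {s0,s2,s4}, {s0,s1,s3}, {s0,s1,s2,s3,s4}, {s1,s4}, {s0,s1,s2,s3}, {s0,s2,s3,s4}, {s1,s3,s4}.

14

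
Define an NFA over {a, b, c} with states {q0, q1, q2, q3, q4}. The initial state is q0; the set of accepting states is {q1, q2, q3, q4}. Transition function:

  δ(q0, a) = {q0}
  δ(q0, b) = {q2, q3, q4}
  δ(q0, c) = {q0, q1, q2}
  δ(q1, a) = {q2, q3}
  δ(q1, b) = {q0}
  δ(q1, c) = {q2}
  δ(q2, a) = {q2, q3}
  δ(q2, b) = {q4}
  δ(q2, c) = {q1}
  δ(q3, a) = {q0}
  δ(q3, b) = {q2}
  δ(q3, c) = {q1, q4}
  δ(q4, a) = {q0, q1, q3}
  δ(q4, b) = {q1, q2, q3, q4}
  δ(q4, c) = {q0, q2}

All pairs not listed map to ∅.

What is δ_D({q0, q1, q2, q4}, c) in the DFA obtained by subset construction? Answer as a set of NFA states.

δ(q0,c) = {q0, q1, q2}; δ(q1,c) = {q2}; δ(q2,c) = {q1}; δ(q4,c) = {q0, q2}.
Union: {q0, q1, q2}.

{q0, q1, q2}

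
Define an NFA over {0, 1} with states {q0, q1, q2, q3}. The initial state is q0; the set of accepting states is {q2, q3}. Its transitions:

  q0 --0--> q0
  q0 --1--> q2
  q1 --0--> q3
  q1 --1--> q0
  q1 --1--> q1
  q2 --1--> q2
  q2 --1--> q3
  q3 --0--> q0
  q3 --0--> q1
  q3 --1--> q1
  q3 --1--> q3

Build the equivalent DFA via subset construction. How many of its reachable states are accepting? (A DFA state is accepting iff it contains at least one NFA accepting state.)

Start state of the DFA: {q0}.
{q0} --0--> {q0}  [seen]
{q0} --1--> {q2}  [new]
{q2} --0--> ∅  [new]
{q2} --1--> {q2, q3}  [new]
∅ --0--> ∅  [seen]
∅ --1--> ∅  [seen]
{q2, q3} --0--> {q0, q1}  [new]
{q2, q3} --1--> {q1, q2, q3}  [new]
{q0, q1} --0--> {q0, q3}  [new]
{q0, q1} --1--> {q0, q1, q2}  [new]
{q1, q2, q3} --0--> {q0, q1, q3}  [new]
{q1, q2, q3} --1--> {q0, q1, q2, q3}  [new]
{q0, q3} --0--> {q0, q1}  [seen]
{q0, q3} --1--> {q1, q2, q3}  [seen]
{q0, q1, q2} --0--> {q0, q3}  [seen]
{q0, q1, q2} --1--> {q0, q1, q2, q3}  [seen]
{q0, q1, q3} --0--> {q0, q1, q3}  [seen]
{q0, q1, q3} --1--> {q0, q1, q2, q3}  [seen]
{q0, q1, q2, q3} --0--> {q0, q1, q3}  [seen]
{q0, q1, q2, q3} --1--> {q0, q1, q2, q3}  [seen]
Reachable DFA states: {q0}, {q2}, ∅, {q2, q3}, {q0, q1}, {q1, q2, q3}, {q0, q3}, {q0, q1, q2}, {q0, q1, q3}, {q0, q1, q2, q3}.
Accepting DFA states (contain an NFA accepting state): {q2}, {q2, q3}, {q1, q2, q3}, {q0, q3}, {q0, q1, q2}, {q0, q1, q3}, {q0, q1, q2, q3}.

7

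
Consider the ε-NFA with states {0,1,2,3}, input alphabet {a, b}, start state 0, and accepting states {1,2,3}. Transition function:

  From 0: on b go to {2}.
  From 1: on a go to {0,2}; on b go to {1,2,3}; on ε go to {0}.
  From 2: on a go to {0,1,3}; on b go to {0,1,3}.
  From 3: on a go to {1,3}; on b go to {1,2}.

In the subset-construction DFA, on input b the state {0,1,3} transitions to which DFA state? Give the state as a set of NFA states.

{0,1,2,3}

δ(0,b) = {2}; δ(1,b) = {1,2,3}; δ(3,b) = {1,2}.
Union: {1,2,3}.
ε-closure gives {0,1,2,3}.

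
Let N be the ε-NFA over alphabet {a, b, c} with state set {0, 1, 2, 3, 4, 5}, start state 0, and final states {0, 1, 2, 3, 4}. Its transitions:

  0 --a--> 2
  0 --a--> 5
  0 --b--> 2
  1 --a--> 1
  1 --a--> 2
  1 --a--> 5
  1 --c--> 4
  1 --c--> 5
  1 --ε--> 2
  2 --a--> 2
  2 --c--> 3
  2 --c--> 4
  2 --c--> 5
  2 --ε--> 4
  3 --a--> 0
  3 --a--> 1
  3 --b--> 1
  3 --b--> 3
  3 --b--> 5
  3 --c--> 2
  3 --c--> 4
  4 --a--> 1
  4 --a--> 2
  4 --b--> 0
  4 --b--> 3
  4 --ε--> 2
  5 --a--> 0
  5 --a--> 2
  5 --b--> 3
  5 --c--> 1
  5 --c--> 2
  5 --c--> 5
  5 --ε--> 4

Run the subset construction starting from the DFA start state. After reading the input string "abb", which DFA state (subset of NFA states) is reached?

Start: {0}.
δ(0,a) = {2, 5}.
Union: {2, 5}.
ε-closure gives {2, 4, 5}.
After a: {2, 4, 5}.
δ(2,b) = ∅; δ(4,b) = {0, 3}; δ(5,b) = {3}.
Union: {0, 3}.
After b: {0, 3}.
δ(0,b) = {2}; δ(3,b) = {1, 3, 5}.
Union: {1, 2, 3, 5}.
ε-closure gives {1, 2, 3, 4, 5}.
After b: {1, 2, 3, 4, 5}.

{1, 2, 3, 4, 5}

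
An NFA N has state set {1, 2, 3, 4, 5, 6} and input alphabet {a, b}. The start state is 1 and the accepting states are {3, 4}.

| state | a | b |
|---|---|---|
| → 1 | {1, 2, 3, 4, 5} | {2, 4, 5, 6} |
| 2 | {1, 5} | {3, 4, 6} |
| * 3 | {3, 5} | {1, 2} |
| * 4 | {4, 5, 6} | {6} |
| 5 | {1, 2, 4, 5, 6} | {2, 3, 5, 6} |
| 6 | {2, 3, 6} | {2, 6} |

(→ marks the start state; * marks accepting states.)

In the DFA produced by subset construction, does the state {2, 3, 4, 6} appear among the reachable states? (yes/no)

Start state of the DFA: {1}.
{1} --a--> {1, 2, 3, 4, 5}  [new]
{1} --b--> {2, 4, 5, 6}  [new]
{1, 2, 3, 4, 5} --a--> {1, 2, 3, 4, 5, 6}  [new]
{1, 2, 3, 4, 5} --b--> {1, 2, 3, 4, 5, 6}  [seen]
{2, 4, 5, 6} --a--> {1, 2, 3, 4, 5, 6}  [seen]
{2, 4, 5, 6} --b--> {2, 3, 4, 5, 6}  [new]
{1, 2, 3, 4, 5, 6} --a--> {1, 2, 3, 4, 5, 6}  [seen]
{1, 2, 3, 4, 5, 6} --b--> {1, 2, 3, 4, 5, 6}  [seen]
{2, 3, 4, 5, 6} --a--> {1, 2, 3, 4, 5, 6}  [seen]
{2, 3, 4, 5, 6} --b--> {1, 2, 3, 4, 5, 6}  [seen]
Reachable DFA states: {1}, {1, 2, 3, 4, 5}, {2, 4, 5, 6}, {1, 2, 3, 4, 5, 6}, {2, 3, 4, 5, 6}.
{2, 3, 4, 6} is not among them.

no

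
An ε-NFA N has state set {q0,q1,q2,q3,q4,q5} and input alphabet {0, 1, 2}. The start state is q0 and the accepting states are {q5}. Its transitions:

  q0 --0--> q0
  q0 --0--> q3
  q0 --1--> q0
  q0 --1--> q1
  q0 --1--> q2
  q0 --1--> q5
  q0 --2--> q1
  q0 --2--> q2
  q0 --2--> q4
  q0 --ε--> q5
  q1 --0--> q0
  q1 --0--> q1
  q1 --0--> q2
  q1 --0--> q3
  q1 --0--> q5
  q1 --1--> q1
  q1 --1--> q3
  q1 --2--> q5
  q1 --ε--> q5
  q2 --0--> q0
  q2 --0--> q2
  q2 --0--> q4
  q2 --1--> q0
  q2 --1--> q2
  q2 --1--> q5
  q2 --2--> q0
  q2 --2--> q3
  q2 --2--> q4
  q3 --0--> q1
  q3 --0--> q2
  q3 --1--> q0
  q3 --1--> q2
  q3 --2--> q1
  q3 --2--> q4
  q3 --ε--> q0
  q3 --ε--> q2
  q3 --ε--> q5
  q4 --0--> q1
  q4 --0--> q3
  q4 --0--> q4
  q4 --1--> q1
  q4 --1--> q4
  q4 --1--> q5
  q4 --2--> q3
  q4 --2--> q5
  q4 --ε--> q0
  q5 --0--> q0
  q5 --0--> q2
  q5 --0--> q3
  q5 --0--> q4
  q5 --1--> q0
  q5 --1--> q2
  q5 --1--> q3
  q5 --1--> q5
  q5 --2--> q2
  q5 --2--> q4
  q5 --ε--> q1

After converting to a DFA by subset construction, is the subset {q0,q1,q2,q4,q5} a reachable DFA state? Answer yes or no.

Start state of the DFA: {q0,q1,q5} (ε-closure of the NFA start).
{q0,q1,q5} --0--> {q0,q1,q2,q3,q4,q5}  [new]
{q0,q1,q5} --1--> {q0,q1,q2,q3,q5}  [new]
{q0,q1,q5} --2--> {q0,q1,q2,q4,q5}  [new]
{q0,q1,q2,q3,q4,q5} --0--> {q0,q1,q2,q3,q4,q5}  [seen]
{q0,q1,q2,q3,q4,q5} --1--> {q0,q1,q2,q3,q4,q5}  [seen]
{q0,q1,q2,q3,q4,q5} --2--> {q0,q1,q2,q3,q4,q5}  [seen]
{q0,q1,q2,q3,q5} --0--> {q0,q1,q2,q3,q4,q5}  [seen]
{q0,q1,q2,q3,q5} --1--> {q0,q1,q2,q3,q5}  [seen]
{q0,q1,q2,q3,q5} --2--> {q0,q1,q2,q3,q4,q5}  [seen]
{q0,q1,q2,q4,q5} --0--> {q0,q1,q2,q3,q4,q5}  [seen]
{q0,q1,q2,q4,q5} --1--> {q0,q1,q2,q3,q4,q5}  [seen]
{q0,q1,q2,q4,q5} --2--> {q0,q1,q2,q3,q4,q5}  [seen]
Reachable DFA states: {q0,q1,q5}, {q0,q1,q2,q3,q4,q5}, {q0,q1,q2,q3,q5}, {q0,q1,q2,q4,q5}.
{q0,q1,q2,q4,q5} is among them.

yes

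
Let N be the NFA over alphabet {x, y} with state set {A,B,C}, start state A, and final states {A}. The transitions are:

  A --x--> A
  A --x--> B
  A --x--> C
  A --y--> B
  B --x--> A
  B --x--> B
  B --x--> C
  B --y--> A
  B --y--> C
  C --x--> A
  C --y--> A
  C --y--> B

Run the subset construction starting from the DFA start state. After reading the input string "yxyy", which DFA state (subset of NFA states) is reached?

{A,B,C}

Start: {A}.
δ(A,y) = {B}.
Union: {B}.
After y: {B}.
δ(B,x) = {A,B,C}.
Union: {A,B,C}.
After x: {A,B,C}.
δ(A,y) = {B}; δ(B,y) = {A,C}; δ(C,y) = {A,B}.
Union: {A,B,C}.
After y: {A,B,C}.
δ(A,y) = {B}; δ(B,y) = {A,C}; δ(C,y) = {A,B}.
Union: {A,B,C}.
After y: {A,B,C}.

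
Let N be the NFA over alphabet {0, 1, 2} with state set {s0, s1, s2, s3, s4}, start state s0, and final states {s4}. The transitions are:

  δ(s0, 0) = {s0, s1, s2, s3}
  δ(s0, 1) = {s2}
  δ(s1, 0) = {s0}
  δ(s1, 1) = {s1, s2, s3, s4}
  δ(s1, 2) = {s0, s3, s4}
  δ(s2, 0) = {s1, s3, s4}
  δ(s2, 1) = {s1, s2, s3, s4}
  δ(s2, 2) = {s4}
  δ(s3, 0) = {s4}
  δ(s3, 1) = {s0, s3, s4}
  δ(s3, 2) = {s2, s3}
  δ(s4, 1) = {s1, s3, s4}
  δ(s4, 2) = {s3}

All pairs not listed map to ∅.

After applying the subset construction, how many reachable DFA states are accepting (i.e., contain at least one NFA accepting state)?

9

Start state of the DFA: {s0}.
{s0} --0--> {s0, s1, s2, s3}  [new]
{s0} --1--> {s2}  [new]
{s0} --2--> ∅  [new]
{s0, s1, s2, s3} --0--> {s0, s1, s2, s3, s4}  [new]
{s0, s1, s2, s3} --1--> {s0, s1, s2, s3, s4}  [seen]
{s0, s1, s2, s3} --2--> {s0, s2, s3, s4}  [new]
{s2} --0--> {s1, s3, s4}  [new]
{s2} --1--> {s1, s2, s3, s4}  [new]
{s2} --2--> {s4}  [new]
∅ --0--> ∅  [seen]
∅ --1--> ∅  [seen]
∅ --2--> ∅  [seen]
{s0, s1, s2, s3, s4} --0--> {s0, s1, s2, s3, s4}  [seen]
{s0, s1, s2, s3, s4} --1--> {s0, s1, s2, s3, s4}  [seen]
{s0, s1, s2, s3, s4} --2--> {s0, s2, s3, s4}  [seen]
{s0, s2, s3, s4} --0--> {s0, s1, s2, s3, s4}  [seen]
{s0, s2, s3, s4} --1--> {s0, s1, s2, s3, s4}  [seen]
{s0, s2, s3, s4} --2--> {s2, s3, s4}  [new]
{s1, s3, s4} --0--> {s0, s4}  [new]
{s1, s3, s4} --1--> {s0, s1, s2, s3, s4}  [seen]
{s1, s3, s4} --2--> {s0, s2, s3, s4}  [seen]
{s1, s2, s3, s4} --0--> {s0, s1, s3, s4}  [new]
{s1, s2, s3, s4} --1--> {s0, s1, s2, s3, s4}  [seen]
{s1, s2, s3, s4} --2--> {s0, s2, s3, s4}  [seen]
{s4} --0--> ∅  [seen]
{s4} --1--> {s1, s3, s4}  [seen]
{s4} --2--> {s3}  [new]
{s2, s3, s4} --0--> {s1, s3, s4}  [seen]
{s2, s3, s4} --1--> {s0, s1, s2, s3, s4}  [seen]
{s2, s3, s4} --2--> {s2, s3, s4}  [seen]
{s0, s4} --0--> {s0, s1, s2, s3}  [seen]
{s0, s4} --1--> {s1, s2, s3, s4}  [seen]
{s0, s4} --2--> {s3}  [seen]
{s0, s1, s3, s4} --0--> {s0, s1, s2, s3, s4}  [seen]
{s0, s1, s3, s4} --1--> {s0, s1, s2, s3, s4}  [seen]
{s0, s1, s3, s4} --2--> {s0, s2, s3, s4}  [seen]
{s3} --0--> {s4}  [seen]
{s3} --1--> {s0, s3, s4}  [new]
{s3} --2--> {s2, s3}  [new]
{s0, s3, s4} --0--> {s0, s1, s2, s3, s4}  [seen]
{s0, s3, s4} --1--> {s0, s1, s2, s3, s4}  [seen]
{s0, s3, s4} --2--> {s2, s3}  [seen]
{s2, s3} --0--> {s1, s3, s4}  [seen]
{s2, s3} --1--> {s0, s1, s2, s3, s4}  [seen]
{s2, s3} --2--> {s2, s3, s4}  [seen]
Reachable DFA states: {s0}, {s0, s1, s2, s3}, {s2}, ∅, {s0, s1, s2, s3, s4}, {s0, s2, s3, s4}, {s1, s3, s4}, {s1, s2, s3, s4}, {s4}, {s2, s3, s4}, {s0, s4}, {s0, s1, s3, s4}, {s3}, {s0, s3, s4}, {s2, s3}.
Accepting DFA states (contain an NFA accepting state): {s0, s1, s2, s3, s4}, {s0, s2, s3, s4}, {s1, s3, s4}, {s1, s2, s3, s4}, {s4}, {s2, s3, s4}, {s0, s4}, {s0, s1, s3, s4}, {s0, s3, s4}.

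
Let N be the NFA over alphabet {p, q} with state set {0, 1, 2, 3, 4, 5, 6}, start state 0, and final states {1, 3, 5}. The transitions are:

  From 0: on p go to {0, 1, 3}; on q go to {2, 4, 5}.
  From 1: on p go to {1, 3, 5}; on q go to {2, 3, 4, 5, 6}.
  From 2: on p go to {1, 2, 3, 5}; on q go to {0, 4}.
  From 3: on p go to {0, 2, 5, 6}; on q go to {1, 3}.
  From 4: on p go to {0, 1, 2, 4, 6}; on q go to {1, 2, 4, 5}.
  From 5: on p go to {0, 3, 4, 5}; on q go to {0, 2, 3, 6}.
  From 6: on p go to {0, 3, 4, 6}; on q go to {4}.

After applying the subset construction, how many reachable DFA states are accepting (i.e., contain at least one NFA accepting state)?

5

Start state of the DFA: {0}.
{0} --p--> {0, 1, 3}  [new]
{0} --q--> {2, 4, 5}  [new]
{0, 1, 3} --p--> {0, 1, 2, 3, 5, 6}  [new]
{0, 1, 3} --q--> {1, 2, 3, 4, 5, 6}  [new]
{2, 4, 5} --p--> {0, 1, 2, 3, 4, 5, 6}  [new]
{2, 4, 5} --q--> {0, 1, 2, 3, 4, 5, 6}  [seen]
{0, 1, 2, 3, 5, 6} --p--> {0, 1, 2, 3, 4, 5, 6}  [seen]
{0, 1, 2, 3, 5, 6} --q--> {0, 1, 2, 3, 4, 5, 6}  [seen]
{1, 2, 3, 4, 5, 6} --p--> {0, 1, 2, 3, 4, 5, 6}  [seen]
{1, 2, 3, 4, 5, 6} --q--> {0, 1, 2, 3, 4, 5, 6}  [seen]
{0, 1, 2, 3, 4, 5, 6} --p--> {0, 1, 2, 3, 4, 5, 6}  [seen]
{0, 1, 2, 3, 4, 5, 6} --q--> {0, 1, 2, 3, 4, 5, 6}  [seen]
Reachable DFA states: {0}, {0, 1, 3}, {2, 4, 5}, {0, 1, 2, 3, 5, 6}, {1, 2, 3, 4, 5, 6}, {0, 1, 2, 3, 4, 5, 6}.
Accepting DFA states (contain an NFA accepting state): {0, 1, 3}, {2, 4, 5}, {0, 1, 2, 3, 5, 6}, {1, 2, 3, 4, 5, 6}, {0, 1, 2, 3, 4, 5, 6}.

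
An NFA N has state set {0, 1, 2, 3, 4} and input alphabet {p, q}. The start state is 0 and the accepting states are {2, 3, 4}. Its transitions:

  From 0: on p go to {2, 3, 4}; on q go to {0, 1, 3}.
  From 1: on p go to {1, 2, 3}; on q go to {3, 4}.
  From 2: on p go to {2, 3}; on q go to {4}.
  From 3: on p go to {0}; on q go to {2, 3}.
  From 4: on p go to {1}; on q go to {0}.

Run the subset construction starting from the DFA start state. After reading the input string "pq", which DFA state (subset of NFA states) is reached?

{0, 2, 3, 4}

Start: {0}.
δ(0,p) = {2, 3, 4}.
Union: {2, 3, 4}.
After p: {2, 3, 4}.
δ(2,q) = {4}; δ(3,q) = {2, 3}; δ(4,q) = {0}.
Union: {0, 2, 3, 4}.
After q: {0, 2, 3, 4}.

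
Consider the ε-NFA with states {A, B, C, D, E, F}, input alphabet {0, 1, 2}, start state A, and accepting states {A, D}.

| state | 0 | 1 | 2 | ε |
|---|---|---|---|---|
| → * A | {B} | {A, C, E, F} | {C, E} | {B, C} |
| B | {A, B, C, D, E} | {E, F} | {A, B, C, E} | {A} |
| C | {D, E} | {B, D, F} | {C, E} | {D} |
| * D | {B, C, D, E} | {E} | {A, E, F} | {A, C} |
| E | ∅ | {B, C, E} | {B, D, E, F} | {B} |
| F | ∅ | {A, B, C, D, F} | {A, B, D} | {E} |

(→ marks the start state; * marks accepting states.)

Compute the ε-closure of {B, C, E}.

{A, B, C, D, E}

Begin with {B, C, E}.
B →ε {A}; add A.
C →ε {D}; add D.
ε-closure = {A, B, C, D, E}.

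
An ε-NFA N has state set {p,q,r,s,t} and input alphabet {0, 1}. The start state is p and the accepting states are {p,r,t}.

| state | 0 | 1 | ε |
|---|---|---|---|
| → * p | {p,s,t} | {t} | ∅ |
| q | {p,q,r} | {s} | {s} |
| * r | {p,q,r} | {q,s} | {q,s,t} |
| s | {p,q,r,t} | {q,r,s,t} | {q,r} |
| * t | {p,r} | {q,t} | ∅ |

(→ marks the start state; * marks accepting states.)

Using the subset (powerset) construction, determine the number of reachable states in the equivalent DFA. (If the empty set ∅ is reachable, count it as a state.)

Start state of the DFA: {p} (ε-closure of the NFA start).
{p} --0--> {p,q,r,s,t}  [new]
{p} --1--> {t}  [new]
{p,q,r,s,t} --0--> {p,q,r,s,t}  [seen]
{p,q,r,s,t} --1--> {q,r,s,t}  [new]
{t} --0--> {p,q,r,s,t}  [seen]
{t} --1--> {q,r,s,t}  [seen]
{q,r,s,t} --0--> {p,q,r,s,t}  [seen]
{q,r,s,t} --1--> {q,r,s,t}  [seen]
Reachable DFA states: {p}, {p,q,r,s,t}, {t}, {q,r,s,t}.

4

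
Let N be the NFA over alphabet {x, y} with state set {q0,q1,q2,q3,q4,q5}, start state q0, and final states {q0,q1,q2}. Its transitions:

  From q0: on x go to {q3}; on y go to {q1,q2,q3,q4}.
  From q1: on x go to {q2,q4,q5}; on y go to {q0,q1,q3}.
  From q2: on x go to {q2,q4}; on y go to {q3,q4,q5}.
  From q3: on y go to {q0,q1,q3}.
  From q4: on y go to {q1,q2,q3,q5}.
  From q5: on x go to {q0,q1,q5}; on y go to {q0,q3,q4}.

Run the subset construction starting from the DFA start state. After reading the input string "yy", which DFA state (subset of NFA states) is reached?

{q0,q1,q2,q3,q4,q5}

Start: {q0}.
δ(q0,y) = {q1,q2,q3,q4}.
Union: {q1,q2,q3,q4}.
After y: {q1,q2,q3,q4}.
δ(q1,y) = {q0,q1,q3}; δ(q2,y) = {q3,q4,q5}; δ(q3,y) = {q0,q1,q3}; δ(q4,y) = {q1,q2,q3,q5}.
Union: {q0,q1,q2,q3,q4,q5}.
After y: {q0,q1,q2,q3,q4,q5}.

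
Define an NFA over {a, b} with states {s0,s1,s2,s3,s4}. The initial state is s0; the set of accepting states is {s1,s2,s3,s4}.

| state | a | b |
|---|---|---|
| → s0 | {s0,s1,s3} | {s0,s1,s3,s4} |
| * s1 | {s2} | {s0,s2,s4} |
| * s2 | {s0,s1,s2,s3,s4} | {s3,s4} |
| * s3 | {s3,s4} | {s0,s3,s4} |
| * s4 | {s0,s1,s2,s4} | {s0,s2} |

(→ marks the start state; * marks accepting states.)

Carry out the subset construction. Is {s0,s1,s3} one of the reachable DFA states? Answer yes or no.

yes

Start state of the DFA: {s0}.
{s0} --a--> {s0,s1,s3}  [new]
{s0} --b--> {s0,s1,s3,s4}  [new]
{s0,s1,s3} --a--> {s0,s1,s2,s3,s4}  [new]
{s0,s1,s3} --b--> {s0,s1,s2,s3,s4}  [seen]
{s0,s1,s3,s4} --a--> {s0,s1,s2,s3,s4}  [seen]
{s0,s1,s3,s4} --b--> {s0,s1,s2,s3,s4}  [seen]
{s0,s1,s2,s3,s4} --a--> {s0,s1,s2,s3,s4}  [seen]
{s0,s1,s2,s3,s4} --b--> {s0,s1,s2,s3,s4}  [seen]
Reachable DFA states: {s0}, {s0,s1,s3}, {s0,s1,s3,s4}, {s0,s1,s2,s3,s4}.
{s0,s1,s3} is among them.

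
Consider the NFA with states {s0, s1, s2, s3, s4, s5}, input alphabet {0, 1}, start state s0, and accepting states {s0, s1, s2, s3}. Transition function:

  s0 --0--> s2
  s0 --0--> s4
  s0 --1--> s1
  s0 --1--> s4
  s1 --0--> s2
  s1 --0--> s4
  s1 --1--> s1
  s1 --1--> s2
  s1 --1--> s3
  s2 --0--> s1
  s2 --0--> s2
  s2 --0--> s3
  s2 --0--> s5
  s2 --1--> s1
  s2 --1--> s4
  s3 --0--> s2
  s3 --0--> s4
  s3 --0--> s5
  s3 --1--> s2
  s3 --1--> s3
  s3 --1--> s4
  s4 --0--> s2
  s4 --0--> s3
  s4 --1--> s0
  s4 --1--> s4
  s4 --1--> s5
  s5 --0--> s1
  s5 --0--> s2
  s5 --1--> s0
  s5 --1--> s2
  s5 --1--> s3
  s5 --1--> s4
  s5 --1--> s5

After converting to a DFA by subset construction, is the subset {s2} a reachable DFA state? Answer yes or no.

Start state of the DFA: {s0}.
{s0} --0--> {s2, s4}  [new]
{s0} --1--> {s1, s4}  [new]
{s2, s4} --0--> {s1, s2, s3, s5}  [new]
{s2, s4} --1--> {s0, s1, s4, s5}  [new]
{s1, s4} --0--> {s2, s3, s4}  [new]
{s1, s4} --1--> {s0, s1, s2, s3, s4, s5}  [new]
{s1, s2, s3, s5} --0--> {s1, s2, s3, s4, s5}  [new]
{s1, s2, s3, s5} --1--> {s0, s1, s2, s3, s4, s5}  [seen]
{s0, s1, s4, s5} --0--> {s1, s2, s3, s4}  [new]
{s0, s1, s4, s5} --1--> {s0, s1, s2, s3, s4, s5}  [seen]
{s2, s3, s4} --0--> {s1, s2, s3, s4, s5}  [seen]
{s2, s3, s4} --1--> {s0, s1, s2, s3, s4, s5}  [seen]
{s0, s1, s2, s3, s4, s5} --0--> {s1, s2, s3, s4, s5}  [seen]
{s0, s1, s2, s3, s4, s5} --1--> {s0, s1, s2, s3, s4, s5}  [seen]
{s1, s2, s3, s4, s5} --0--> {s1, s2, s3, s4, s5}  [seen]
{s1, s2, s3, s4, s5} --1--> {s0, s1, s2, s3, s4, s5}  [seen]
{s1, s2, s3, s4} --0--> {s1, s2, s3, s4, s5}  [seen]
{s1, s2, s3, s4} --1--> {s0, s1, s2, s3, s4, s5}  [seen]
Reachable DFA states: {s0}, {s2, s4}, {s1, s4}, {s1, s2, s3, s5}, {s0, s1, s4, s5}, {s2, s3, s4}, {s0, s1, s2, s3, s4, s5}, {s1, s2, s3, s4, s5}, {s1, s2, s3, s4}.
{s2} is not among them.

no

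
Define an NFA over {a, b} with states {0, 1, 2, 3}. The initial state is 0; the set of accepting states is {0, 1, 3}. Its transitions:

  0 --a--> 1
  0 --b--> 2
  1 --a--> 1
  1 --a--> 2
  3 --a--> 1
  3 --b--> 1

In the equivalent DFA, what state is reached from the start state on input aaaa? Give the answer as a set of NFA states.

Start: {0}.
δ(0,a) = {1}.
Union: {1}.
After a: {1}.
δ(1,a) = {1, 2}.
Union: {1, 2}.
After a: {1, 2}.
δ(1,a) = {1, 2}; δ(2,a) = ∅.
Union: {1, 2}.
After a: {1, 2}.
δ(1,a) = {1, 2}; δ(2,a) = ∅.
Union: {1, 2}.
After a: {1, 2}.

{1, 2}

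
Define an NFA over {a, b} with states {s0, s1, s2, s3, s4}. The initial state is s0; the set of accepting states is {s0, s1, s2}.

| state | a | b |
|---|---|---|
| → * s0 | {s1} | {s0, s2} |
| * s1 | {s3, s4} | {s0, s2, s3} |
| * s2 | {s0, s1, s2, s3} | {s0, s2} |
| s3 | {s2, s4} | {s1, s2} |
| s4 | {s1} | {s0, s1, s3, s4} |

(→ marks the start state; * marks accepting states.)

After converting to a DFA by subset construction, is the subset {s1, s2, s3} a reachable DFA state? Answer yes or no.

no

Start state of the DFA: {s0}.
{s0} --a--> {s1}  [new]
{s0} --b--> {s0, s2}  [new]
{s1} --a--> {s3, s4}  [new]
{s1} --b--> {s0, s2, s3}  [new]
{s0, s2} --a--> {s0, s1, s2, s3}  [new]
{s0, s2} --b--> {s0, s2}  [seen]
{s3, s4} --a--> {s1, s2, s4}  [new]
{s3, s4} --b--> {s0, s1, s2, s3, s4}  [new]
{s0, s2, s3} --a--> {s0, s1, s2, s3, s4}  [seen]
{s0, s2, s3} --b--> {s0, s1, s2}  [new]
{s0, s1, s2, s3} --a--> {s0, s1, s2, s3, s4}  [seen]
{s0, s1, s2, s3} --b--> {s0, s1, s2, s3}  [seen]
{s1, s2, s4} --a--> {s0, s1, s2, s3, s4}  [seen]
{s1, s2, s4} --b--> {s0, s1, s2, s3, s4}  [seen]
{s0, s1, s2, s3, s4} --a--> {s0, s1, s2, s3, s4}  [seen]
{s0, s1, s2, s3, s4} --b--> {s0, s1, s2, s3, s4}  [seen]
{s0, s1, s2} --a--> {s0, s1, s2, s3, s4}  [seen]
{s0, s1, s2} --b--> {s0, s2, s3}  [seen]
Reachable DFA states: {s0}, {s1}, {s0, s2}, {s3, s4}, {s0, s2, s3}, {s0, s1, s2, s3}, {s1, s2, s4}, {s0, s1, s2, s3, s4}, {s0, s1, s2}.
{s1, s2, s3} is not among them.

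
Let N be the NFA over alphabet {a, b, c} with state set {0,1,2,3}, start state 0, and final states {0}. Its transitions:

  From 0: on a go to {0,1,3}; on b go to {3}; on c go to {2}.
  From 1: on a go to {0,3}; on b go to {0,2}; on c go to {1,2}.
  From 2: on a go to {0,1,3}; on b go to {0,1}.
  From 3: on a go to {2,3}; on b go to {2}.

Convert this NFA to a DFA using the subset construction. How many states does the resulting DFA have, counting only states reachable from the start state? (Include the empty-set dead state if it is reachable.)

Start state of the DFA: {0}.
{0} --a--> {0,1,3}  [new]
{0} --b--> {3}  [new]
{0} --c--> {2}  [new]
{0,1,3} --a--> {0,1,2,3}  [new]
{0,1,3} --b--> {0,2,3}  [new]
{0,1,3} --c--> {1,2}  [new]
{3} --a--> {2,3}  [new]
{3} --b--> {2}  [seen]
{3} --c--> ∅  [new]
{2} --a--> {0,1,3}  [seen]
{2} --b--> {0,1}  [new]
{2} --c--> ∅  [seen]
{0,1,2,3} --a--> {0,1,2,3}  [seen]
{0,1,2,3} --b--> {0,1,2,3}  [seen]
{0,1,2,3} --c--> {1,2}  [seen]
{0,2,3} --a--> {0,1,2,3}  [seen]
{0,2,3} --b--> {0,1,2,3}  [seen]
{0,2,3} --c--> {2}  [seen]
{1,2} --a--> {0,1,3}  [seen]
{1,2} --b--> {0,1,2}  [new]
{1,2} --c--> {1,2}  [seen]
{2,3} --a--> {0,1,2,3}  [seen]
{2,3} --b--> {0,1,2}  [seen]
{2,3} --c--> ∅  [seen]
∅ --a--> ∅  [seen]
∅ --b--> ∅  [seen]
∅ --c--> ∅  [seen]
{0,1} --a--> {0,1,3}  [seen]
{0,1} --b--> {0,2,3}  [seen]
{0,1} --c--> {1,2}  [seen]
{0,1,2} --a--> {0,1,3}  [seen]
{0,1,2} --b--> {0,1,2,3}  [seen]
{0,1,2} --c--> {1,2}  [seen]
Reachable DFA states: {0}, {0,1,3}, {3}, {2}, {0,1,2,3}, {0,2,3}, {1,2}, {2,3}, ∅, {0,1}, {0,1,2}.

11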